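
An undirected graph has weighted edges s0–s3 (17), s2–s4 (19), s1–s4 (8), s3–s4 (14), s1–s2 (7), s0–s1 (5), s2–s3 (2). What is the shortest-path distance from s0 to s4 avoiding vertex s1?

31

Routes from s0 to s4 avoiding s1:
s0 → s3 → s2 → s4: 17 + 2 + 19 = 38
s0 → s3 → s4: 17 + 14 = 31
Best route has total 31.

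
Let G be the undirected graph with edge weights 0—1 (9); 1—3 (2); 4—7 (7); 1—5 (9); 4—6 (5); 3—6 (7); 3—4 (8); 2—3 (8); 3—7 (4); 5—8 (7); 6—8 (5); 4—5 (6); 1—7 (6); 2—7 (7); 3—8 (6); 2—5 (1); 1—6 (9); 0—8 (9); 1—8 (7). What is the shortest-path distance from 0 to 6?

14

Checking several routes:
0 → 8 → 6: 9 + 5 = 14
0 → 1 → 3 → 6: 9 + 2 + 7 = 18
0 → 1 → 6: 9 + 9 = 18
Shortest: 14.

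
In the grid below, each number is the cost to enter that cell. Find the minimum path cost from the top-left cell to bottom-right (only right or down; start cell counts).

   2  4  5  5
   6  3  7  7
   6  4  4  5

Take r0c0 -> r0c1 -> r1c1 -> r2c1 -> r2c2 -> r2c3 for a total of 2 + 4 + 3 + 4 + 4 + 5 = 22.
For comparison, the top-then-right route costs 28.

22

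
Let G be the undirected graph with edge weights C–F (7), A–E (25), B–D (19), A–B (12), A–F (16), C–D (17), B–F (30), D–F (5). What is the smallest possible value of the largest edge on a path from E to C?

A few of the E→C routes:
E → A → B → D → C: max(25, 12, 19, 17) = 25
E → A → F → D → C: max(25, 16, 5, 17) = 25
E → A → B → D → F → C: max(25, 12, 19, 5, 7) = 25
The minimum achievable maximum is 25.

25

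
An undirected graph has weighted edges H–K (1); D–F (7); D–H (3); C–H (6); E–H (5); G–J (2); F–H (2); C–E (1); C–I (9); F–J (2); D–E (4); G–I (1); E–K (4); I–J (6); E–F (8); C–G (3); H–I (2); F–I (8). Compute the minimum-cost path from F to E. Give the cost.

Some routes from F to E:
F -> H -> E: 2 + 5 = 7
F -> J -> G -> C -> E: 2 + 2 + 3 + 1 = 8
F -> H -> K -> E: 2 + 1 + 4 = 7
Best route has total 7.

7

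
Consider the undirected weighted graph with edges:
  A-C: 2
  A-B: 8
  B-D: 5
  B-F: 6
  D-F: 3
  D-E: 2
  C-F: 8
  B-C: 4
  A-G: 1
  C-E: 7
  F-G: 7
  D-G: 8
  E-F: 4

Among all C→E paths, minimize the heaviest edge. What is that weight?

5

A few of the C→E routes:
C-B-D-E: max(4, 5, 2) = 5
C-B-F-D-E: max(4, 6, 3, 2) = 6
C-B-D-F-E: max(4, 5, 3, 4) = 5
C-B-F-E: max(4, 6, 4) = 6
The minimum achievable maximum is 5.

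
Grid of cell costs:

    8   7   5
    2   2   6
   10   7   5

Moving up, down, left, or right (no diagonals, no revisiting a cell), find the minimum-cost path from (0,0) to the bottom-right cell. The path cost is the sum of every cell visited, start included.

23

Best path: (0,0) -> (1,0) -> (1,1) -> (1,2) -> (2,2)
Cost: 8 + 2 + 2 + 6 + 5 = 23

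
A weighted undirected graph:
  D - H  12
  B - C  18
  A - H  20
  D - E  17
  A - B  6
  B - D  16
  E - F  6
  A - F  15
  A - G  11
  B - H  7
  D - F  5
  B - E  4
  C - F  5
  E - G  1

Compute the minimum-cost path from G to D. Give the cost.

12

Some routes from G to D:
G - E - B - D: 1 + 4 + 16 = 21
G - E - F - D: 1 + 6 + 5 = 12
G - E - B - H - D: 1 + 4 + 7 + 12 = 24
G - E - B - A - F - D: 1 + 4 + 6 + 15 + 5 = 31
G - E - D: 1 + 17 = 18
The minimum is 12.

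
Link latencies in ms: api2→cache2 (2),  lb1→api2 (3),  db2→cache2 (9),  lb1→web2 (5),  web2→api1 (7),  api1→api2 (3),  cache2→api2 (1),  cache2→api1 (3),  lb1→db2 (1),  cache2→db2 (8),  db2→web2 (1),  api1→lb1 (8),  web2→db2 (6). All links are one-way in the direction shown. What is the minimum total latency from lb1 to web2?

2

Paths from lb1 to web2:
lb1 → web2: 5
lb1 → api2 → cache2 → db2 → web2: 3 + 2 + 8 + 1 = 14
lb1 → db2 → web2: 1 + 1 = 2
The minimum is 2 ms.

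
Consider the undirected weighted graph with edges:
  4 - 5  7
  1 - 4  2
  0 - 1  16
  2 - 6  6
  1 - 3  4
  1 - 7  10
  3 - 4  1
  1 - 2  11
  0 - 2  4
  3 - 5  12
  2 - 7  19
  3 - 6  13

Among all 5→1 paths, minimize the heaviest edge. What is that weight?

Comparing a few candidate routes:
5 → 3 → 4 → 1: max(12, 1, 2) = 12
5 → 4 → 3 → 1: max(7, 1, 4) = 7
5 → 3 → 1: max(12, 4) = 12
5 → 4 → 1: max(7, 2) = 7
5 → 3 → 6 → 2 → 1: max(12, 13, 6, 11) = 13
Smallest bottleneck: 7.

7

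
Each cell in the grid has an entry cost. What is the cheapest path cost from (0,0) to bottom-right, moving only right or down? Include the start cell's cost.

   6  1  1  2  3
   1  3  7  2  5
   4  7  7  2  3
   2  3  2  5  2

Take [0,0] [0,1] [0,2] [0,3] [1,3] [2,3] [2,4] [3,4] for a total of 6 + 1 + 1 + 2 + 2 + 2 + 3 + 2 = 19.
For comparison, the top-then-right route costs 23.

19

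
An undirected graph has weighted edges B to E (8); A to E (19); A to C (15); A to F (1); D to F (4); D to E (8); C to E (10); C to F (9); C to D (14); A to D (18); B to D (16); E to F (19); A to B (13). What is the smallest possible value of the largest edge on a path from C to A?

Some routes from C to A:
C -> F -> D -> E -> B -> A: max(9, 4, 8, 8, 13) = 13
C -> E -> D -> F -> A: max(10, 8, 4, 1) = 10
C -> E -> B -> A: max(10, 8, 13) = 13
C -> F -> A: max(9, 1) = 9
The minimum achievable maximum is 9.

9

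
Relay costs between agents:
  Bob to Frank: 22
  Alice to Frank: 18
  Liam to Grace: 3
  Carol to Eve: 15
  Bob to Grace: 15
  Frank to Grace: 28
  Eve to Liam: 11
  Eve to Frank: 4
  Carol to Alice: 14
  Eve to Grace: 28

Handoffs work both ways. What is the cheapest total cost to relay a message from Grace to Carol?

Checking several routes:
Grace → Eve → Carol: 28 + 15 = 43
Grace → Liam → Eve → Carol: 3 + 11 + 15 = 29
Grace → Bob → Frank → Eve → Carol: 15 + 22 + 4 + 15 = 56
Grace → Liam → Eve → Frank → Alice → Carol: 3 + 11 + 4 + 18 + 14 = 50
Grace → Frank → Eve → Carol: 28 + 4 + 15 = 47
Shortest: 29.

29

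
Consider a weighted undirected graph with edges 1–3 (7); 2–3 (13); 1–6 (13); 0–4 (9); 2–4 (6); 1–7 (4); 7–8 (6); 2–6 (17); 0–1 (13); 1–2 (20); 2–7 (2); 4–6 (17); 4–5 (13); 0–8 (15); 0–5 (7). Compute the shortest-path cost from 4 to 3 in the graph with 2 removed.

Checking several routes:
4 -> 5 -> 0 -> 1 -> 3: 13 + 7 + 13 + 7 = 40
4 -> 6 -> 1 -> 3: 17 + 13 + 7 = 37
4 -> 0 -> 1 -> 3: 9 + 13 + 7 = 29
Best route has total 29.

29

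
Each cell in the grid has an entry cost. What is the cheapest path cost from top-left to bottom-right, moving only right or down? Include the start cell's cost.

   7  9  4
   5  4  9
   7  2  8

Best path: [0,0] -> [1,0] -> [1,1] -> [2,1] -> [2,2]
Cost: 7 + 5 + 4 + 2 + 8 = 26

26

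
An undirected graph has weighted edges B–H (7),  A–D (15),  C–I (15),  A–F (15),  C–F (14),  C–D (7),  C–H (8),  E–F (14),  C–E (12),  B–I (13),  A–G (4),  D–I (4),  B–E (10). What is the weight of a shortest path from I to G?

Some routes from I to G:
I-D-C-F-A-G: 4 + 7 + 14 + 15 + 4 = 44
I-C-D-A-G: 15 + 7 + 15 + 4 = 41
I-D-A-G: 4 + 15 + 4 = 23
Shortest: 23.

23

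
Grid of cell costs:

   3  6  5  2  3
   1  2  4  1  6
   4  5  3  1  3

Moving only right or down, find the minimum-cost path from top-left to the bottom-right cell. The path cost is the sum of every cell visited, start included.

Take (0,0)→(1,0)→(1,1)→(1,2)→(1,3)→(2,3)→(2,4) for a total of 3 + 1 + 2 + 4 + 1 + 1 + 3 = 15.
(Top row then right column would cost 28.)

15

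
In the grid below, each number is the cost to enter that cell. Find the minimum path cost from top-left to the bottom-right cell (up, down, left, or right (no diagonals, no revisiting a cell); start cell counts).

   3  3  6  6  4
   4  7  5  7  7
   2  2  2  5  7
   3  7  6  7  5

30

Path (0,0) (1,0) (2,0) (2,1) (2,2) (2,3) (2,4) (3,4): 3 + 4 + 2 + 2 + 2 + 5 + 7 + 5 = 30.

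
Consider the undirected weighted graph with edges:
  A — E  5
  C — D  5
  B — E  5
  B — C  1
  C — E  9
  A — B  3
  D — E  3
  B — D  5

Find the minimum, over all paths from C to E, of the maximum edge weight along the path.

5

A few of the C→E routes:
C → B → D → E: max(1, 5, 3) = 5
C → D → B → E: max(5, 5, 5) = 5
C → B → A → E: max(1, 3, 5) = 5
C → D → E: max(5, 3) = 5
C → D → B → A → E: max(5, 5, 3, 5) = 5
Smallest bottleneck: 5.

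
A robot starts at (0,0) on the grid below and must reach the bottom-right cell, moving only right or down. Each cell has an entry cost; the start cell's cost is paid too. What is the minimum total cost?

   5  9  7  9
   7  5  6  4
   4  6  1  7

30

One optimal route is (0,0)→(1,0)→(2,0)→(2,1)→(2,2)→(2,3).
Its cost is 5 + 7 + 4 + 6 + 1 + 7 = 30.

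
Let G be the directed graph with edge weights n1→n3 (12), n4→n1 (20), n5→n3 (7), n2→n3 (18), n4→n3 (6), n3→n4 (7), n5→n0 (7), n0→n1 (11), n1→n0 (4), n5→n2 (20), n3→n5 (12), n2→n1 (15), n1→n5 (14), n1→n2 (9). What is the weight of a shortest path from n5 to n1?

18

Routes from n5 to n1:
n5-n3-n4-n1: 7 + 7 + 20 = 34
n5-n2-n1: 20 + 15 = 35
n5-n2-n3-n4-n1: 20 + 18 + 7 + 20 = 65
n5-n0-n1: 7 + 11 = 18
Shortest: 18.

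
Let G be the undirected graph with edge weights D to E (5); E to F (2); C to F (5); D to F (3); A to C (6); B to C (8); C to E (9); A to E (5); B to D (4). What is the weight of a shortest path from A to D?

10

Some routes from A to D:
A - C - F - E - D: 6 + 5 + 2 + 5 = 18
A - E - F - D: 5 + 2 + 3 = 10
A - C - F - D: 6 + 5 + 3 = 14
A - C - B - D: 6 + 8 + 4 = 18
A - E - D: 5 + 5 = 10
The minimum is 10.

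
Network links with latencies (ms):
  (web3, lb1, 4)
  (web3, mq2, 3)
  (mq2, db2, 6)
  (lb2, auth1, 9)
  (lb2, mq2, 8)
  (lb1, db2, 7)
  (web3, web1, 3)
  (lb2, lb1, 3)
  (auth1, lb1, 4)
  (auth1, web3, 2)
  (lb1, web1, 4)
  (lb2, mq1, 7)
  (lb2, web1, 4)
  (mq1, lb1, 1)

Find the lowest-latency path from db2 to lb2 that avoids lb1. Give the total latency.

14

Candidate routes:
db2 -> mq2 -> lb2: 6 + 8 = 14
db2 -> mq2 -> web3 -> auth1 -> lb2: 6 + 3 + 2 + 9 = 20
db2 -> mq2 -> web3 -> web1 -> lb2: 6 + 3 + 3 + 4 = 16
Shortest: 14 ms.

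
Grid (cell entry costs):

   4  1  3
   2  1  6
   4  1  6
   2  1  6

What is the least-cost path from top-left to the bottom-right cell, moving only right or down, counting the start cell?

Cheapest: (0,0) -> (0,1) -> (1,1) -> (2,1) -> (3,1) -> (3,2)
  4 + 1 + 1 + 1 + 1 + 6 = 14
(Top row then right column would cost 26.)

14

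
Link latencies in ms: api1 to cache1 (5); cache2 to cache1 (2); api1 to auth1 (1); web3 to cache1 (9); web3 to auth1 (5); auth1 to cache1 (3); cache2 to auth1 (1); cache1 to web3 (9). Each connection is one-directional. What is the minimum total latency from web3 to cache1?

Routes from web3 to cache1:
web3 → cache1: 9
web3 → auth1 → cache1: 5 + 3 = 8
The minimum is 8 ms.

8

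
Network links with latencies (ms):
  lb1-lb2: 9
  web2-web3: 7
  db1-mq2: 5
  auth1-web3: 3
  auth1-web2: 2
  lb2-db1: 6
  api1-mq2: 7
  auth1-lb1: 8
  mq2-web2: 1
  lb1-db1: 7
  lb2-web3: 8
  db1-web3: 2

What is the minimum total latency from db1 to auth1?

Checking several routes:
db1 - lb1 - auth1: 7 + 8 = 15
db1 - web3 - web2 - auth1: 2 + 7 + 2 = 11
db1 - web3 - auth1: 2 + 3 = 5
db1 - mq2 - web2 - auth1: 5 + 1 + 2 = 8
db1 - mq2 - web2 - web3 - auth1: 5 + 1 + 7 + 3 = 16
The minimum is 5 ms.

5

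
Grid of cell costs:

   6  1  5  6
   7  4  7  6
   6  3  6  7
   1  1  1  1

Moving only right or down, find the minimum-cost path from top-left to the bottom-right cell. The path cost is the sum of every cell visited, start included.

17

Cheapest: r0c0→r0c1→r1c1→r2c1→r3c1→r3c2→r3c3
  6 + 1 + 4 + 3 + 1 + 1 + 1 = 17
For comparison, the top-then-right route costs 32.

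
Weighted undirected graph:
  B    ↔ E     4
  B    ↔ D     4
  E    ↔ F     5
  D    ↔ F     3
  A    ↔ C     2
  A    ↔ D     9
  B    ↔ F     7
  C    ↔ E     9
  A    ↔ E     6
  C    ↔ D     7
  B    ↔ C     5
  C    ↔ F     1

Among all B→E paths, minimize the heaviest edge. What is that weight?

4

Some routes from B to E:
B-D-F-E: max(4, 3, 5) = 5
B-E: max(4) = 4
B-C-A-E: max(5, 2, 6) = 6
B-D-F-C-A-E: max(4, 3, 1, 2, 6) = 6
B-C-F-E: max(5, 1, 5) = 5
B-D-C-F-E: max(4, 7, 1, 5) = 7
Smallest bottleneck: 4.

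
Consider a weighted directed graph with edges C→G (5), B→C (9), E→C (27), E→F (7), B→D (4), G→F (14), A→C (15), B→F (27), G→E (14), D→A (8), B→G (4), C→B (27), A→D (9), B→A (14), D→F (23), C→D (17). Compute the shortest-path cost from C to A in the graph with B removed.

25

Routes from C to A avoiding B:
C - D - A: 17 + 8 = 25
The minimum is 25.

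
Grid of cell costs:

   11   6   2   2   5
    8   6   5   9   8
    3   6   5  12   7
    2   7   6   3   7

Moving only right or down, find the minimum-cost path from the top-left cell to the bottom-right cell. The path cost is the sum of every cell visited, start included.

Path (0,0) -> (0,1) -> (0,2) -> (1,2) -> (2,2) -> (3,2) -> (3,3) -> (3,4): 11 + 6 + 2 + 5 + 5 + 6 + 3 + 7 = 45.

45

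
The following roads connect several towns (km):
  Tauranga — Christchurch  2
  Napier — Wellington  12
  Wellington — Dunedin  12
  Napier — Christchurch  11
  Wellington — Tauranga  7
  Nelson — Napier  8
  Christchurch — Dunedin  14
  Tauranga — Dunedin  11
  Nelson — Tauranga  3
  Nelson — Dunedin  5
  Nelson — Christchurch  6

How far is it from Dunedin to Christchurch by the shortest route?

10

Comparing a few candidate routes:
Dunedin-Nelson-Christchurch: 5 + 6 = 11
Dunedin-Christchurch: 14
Dunedin-Nelson-Tauranga-Christchurch: 5 + 3 + 2 = 10
Dunedin-Tauranga-Christchurch: 11 + 2 = 13
Best route has total 10 km.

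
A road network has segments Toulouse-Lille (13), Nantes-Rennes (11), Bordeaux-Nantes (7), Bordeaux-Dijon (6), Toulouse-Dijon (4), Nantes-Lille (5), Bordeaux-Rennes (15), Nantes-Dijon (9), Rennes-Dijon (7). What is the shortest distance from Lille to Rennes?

A few of the Lille→Rennes routes:
Lille-Nantes-Bordeaux-Dijon-Rennes: 5 + 7 + 6 + 7 = 25
Lille-Nantes-Dijon-Rennes: 5 + 9 + 7 = 21
Lille-Nantes-Rennes: 5 + 11 = 16
Lille-Toulouse-Dijon-Rennes: 13 + 4 + 7 = 24
Shortest: 16 mi.

16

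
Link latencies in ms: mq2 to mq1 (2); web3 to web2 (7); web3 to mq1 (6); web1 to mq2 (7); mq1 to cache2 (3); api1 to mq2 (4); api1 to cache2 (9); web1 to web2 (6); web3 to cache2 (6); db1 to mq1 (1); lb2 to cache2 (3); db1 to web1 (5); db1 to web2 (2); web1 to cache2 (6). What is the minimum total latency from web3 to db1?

7

Some routes from web3 to db1:
web3 → web2 → db1: 7 + 2 = 9
web3 → cache2 → mq1 → db1: 6 + 3 + 1 = 10
web3 → mq1 → db1: 6 + 1 = 7
Best route has total 7 ms.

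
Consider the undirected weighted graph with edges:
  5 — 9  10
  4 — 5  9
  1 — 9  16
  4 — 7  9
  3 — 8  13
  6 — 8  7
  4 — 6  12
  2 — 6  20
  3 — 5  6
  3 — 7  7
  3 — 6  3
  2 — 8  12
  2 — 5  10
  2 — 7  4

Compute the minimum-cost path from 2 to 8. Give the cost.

12

Some routes from 2 to 8:
2 -> 8: 12
2 -> 7 -> 3 -> 6 -> 8: 4 + 7 + 3 + 7 = 21
2 -> 7 -> 3 -> 8: 4 + 7 + 13 = 24
Shortest: 12.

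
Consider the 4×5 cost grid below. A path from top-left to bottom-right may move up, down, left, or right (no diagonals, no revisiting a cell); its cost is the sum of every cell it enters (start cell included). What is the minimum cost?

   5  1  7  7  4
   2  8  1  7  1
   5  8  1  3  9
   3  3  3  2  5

25

One optimal route is (0,0) -> (0,1) -> (0,2) -> (1,2) -> (2,2) -> (2,3) -> (3,3) -> (3,4).
Its cost is 5 + 1 + 7 + 1 + 1 + 3 + 2 + 5 = 25.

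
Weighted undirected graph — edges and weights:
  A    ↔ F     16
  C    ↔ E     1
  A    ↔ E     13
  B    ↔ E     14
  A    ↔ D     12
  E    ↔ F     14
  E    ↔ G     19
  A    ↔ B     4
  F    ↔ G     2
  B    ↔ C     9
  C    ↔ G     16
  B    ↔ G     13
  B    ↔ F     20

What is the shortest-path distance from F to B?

Some routes from F to B:
F → A → B: 16 + 4 = 20
F → G → B: 2 + 13 = 15
F → E → C → B: 14 + 1 + 9 = 24
F → B: 20
The minimum is 15.

15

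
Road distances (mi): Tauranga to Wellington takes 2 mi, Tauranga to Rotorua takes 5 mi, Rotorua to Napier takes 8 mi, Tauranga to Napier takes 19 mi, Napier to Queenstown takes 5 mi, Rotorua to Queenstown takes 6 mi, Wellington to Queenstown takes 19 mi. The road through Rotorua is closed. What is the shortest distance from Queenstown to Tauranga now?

21

Paths from Queenstown to Tauranga avoiding Rotorua:
Queenstown → Wellington → Tauranga: 19 + 2 = 21
Queenstown → Napier → Tauranga: 5 + 19 = 24
Best route has total 21 mi.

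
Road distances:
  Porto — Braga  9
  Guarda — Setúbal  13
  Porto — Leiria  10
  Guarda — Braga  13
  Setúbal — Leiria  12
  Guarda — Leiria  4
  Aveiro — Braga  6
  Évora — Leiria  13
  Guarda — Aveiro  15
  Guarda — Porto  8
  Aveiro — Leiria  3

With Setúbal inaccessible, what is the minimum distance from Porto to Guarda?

A few of the Porto→Guarda routes:
Porto → Braga → Guarda: 9 + 13 = 22
Porto → Guarda: 8
Porto → Leiria → Guarda: 10 + 4 = 14
Shortest: 8.

8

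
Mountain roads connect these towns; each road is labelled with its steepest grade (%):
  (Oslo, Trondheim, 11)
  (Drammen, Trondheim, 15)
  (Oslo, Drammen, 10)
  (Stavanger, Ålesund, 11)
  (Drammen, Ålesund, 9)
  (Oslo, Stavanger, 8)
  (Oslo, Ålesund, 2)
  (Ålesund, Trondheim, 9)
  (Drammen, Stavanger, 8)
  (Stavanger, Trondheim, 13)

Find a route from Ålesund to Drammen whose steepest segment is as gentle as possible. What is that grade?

Checking several routes:
Ålesund - Stavanger - Oslo - Drammen: max(11, 8, 10) = 11
Ålesund - Drammen: max(9) = 9
Ålesund - Oslo - Stavanger - Drammen: max(2, 8, 8) = 8
Ålesund - Stavanger - Drammen: max(11, 8) = 11
Ålesund - Oslo - Drammen: max(2, 10) = 10
Best route has worst link 8%.

8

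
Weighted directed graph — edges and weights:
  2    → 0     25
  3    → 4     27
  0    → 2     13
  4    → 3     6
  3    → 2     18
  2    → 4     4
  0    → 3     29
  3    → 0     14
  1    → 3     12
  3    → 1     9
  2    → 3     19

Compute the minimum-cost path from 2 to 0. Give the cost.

24

Routes from 2 to 0:
2 - 4 - 3 - 0: 4 + 6 + 14 = 24
2 - 0: 25
2 - 3 - 0: 19 + 14 = 33
Shortest: 24.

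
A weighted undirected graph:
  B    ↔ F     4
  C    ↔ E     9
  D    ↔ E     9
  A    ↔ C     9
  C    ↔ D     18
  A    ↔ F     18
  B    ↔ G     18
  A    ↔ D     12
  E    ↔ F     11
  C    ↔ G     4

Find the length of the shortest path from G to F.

22

A few of the G→F routes:
G - C - A - D - E - F: 4 + 9 + 12 + 9 + 11 = 45
G - C - D - E - F: 4 + 18 + 9 + 11 = 42
G - C - E - D - A - F: 4 + 9 + 9 + 12 + 18 = 52
G - C - A - F: 4 + 9 + 18 = 31
G - C - E - F: 4 + 9 + 11 = 24
G - B - F: 18 + 4 = 22
The minimum is 22.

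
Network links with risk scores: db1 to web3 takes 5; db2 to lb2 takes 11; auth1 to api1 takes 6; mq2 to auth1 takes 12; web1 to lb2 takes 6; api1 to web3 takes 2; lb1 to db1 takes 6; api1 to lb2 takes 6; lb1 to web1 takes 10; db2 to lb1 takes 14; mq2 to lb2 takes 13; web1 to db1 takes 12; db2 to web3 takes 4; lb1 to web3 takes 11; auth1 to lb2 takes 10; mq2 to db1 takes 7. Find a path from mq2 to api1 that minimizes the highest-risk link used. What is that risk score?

Checking several routes:
mq2 -> db1 -> web3 -> api1: max(7, 5, 2) = 7
mq2 -> db1 -> lb1 -> web1 -> lb2 -> api1: max(7, 6, 10, 6, 6) = 10
mq2 -> db1 -> lb1 -> web1 -> lb2 -> auth1 -> api1: max(7, 6, 10, 6, 10, 6) = 10
Smallest bottleneck: 7.

7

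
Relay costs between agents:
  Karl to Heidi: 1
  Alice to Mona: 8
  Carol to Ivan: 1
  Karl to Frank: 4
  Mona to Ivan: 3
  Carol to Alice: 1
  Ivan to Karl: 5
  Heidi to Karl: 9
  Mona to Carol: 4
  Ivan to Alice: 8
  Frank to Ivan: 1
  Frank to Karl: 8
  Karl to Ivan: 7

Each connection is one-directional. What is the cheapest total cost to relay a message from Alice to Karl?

16

Paths from Alice to Karl:
Alice-Mona-Carol-Ivan-Karl: 8 + 4 + 1 + 5 = 18
Alice-Mona-Ivan-Karl: 8 + 3 + 5 = 16
Best route has total 16.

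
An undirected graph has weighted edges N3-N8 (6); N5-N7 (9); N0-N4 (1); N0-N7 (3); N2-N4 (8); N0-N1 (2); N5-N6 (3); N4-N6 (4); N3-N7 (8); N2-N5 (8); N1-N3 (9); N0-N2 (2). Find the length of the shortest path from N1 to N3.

9

Candidate routes:
N1→N0→N7→N3: 2 + 3 + 8 = 13
N1→N0→N4→N2→N5→N7→N3: 2 + 1 + 8 + 8 + 9 + 8 = 36
N1→N0→N4→N6→N5→N7→N3: 2 + 1 + 4 + 3 + 9 + 8 = 27
N1→N0→N2→N4→N6→N5→N7→N3: 2 + 2 + 8 + 4 + 3 + 9 + 8 = 36
N1→N0→N2→N5→N7→N3: 2 + 2 + 8 + 9 + 8 = 29
N1→N3: 9
Best route has total 9.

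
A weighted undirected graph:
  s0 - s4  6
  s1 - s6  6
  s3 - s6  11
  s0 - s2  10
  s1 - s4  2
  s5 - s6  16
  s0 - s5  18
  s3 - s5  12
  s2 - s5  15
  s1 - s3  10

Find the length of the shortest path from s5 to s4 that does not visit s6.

24

Routes from s5 to s4 avoiding s6:
s5 -> s3 -> s1 -> s4: 12 + 10 + 2 = 24
s5 -> s0 -> s4: 18 + 6 = 24
s5 -> s2 -> s0 -> s4: 15 + 10 + 6 = 31
Best route has total 24.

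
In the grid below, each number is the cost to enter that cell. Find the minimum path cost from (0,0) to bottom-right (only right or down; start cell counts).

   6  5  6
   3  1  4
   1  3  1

14

Path [0,0] → [1,0] → [1,1] → [2,1] → [2,2]: 6 + 3 + 1 + 3 + 1 = 14.
(Top row then right column would cost 22.)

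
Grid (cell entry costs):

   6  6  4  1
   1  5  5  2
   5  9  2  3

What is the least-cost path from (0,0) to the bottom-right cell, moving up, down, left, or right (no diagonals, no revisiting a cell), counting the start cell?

Take [0,0] → [0,1] → [0,2] → [0,3] → [1,3] → [2,3] for a total of 6 + 6 + 4 + 1 + 2 + 3 = 22.

22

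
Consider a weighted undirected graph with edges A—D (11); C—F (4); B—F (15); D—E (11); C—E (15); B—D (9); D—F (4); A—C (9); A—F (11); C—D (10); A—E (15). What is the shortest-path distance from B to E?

20

Some routes from B to E:
B-D-A-E: 9 + 11 + 15 = 35
B-F-C-E: 15 + 4 + 15 = 34
B-D-F-C-E: 9 + 4 + 4 + 15 = 32
B-D-E: 9 + 11 = 20
B-D-C-E: 9 + 10 + 15 = 34
B-F-D-E: 15 + 4 + 11 = 30
The minimum is 20.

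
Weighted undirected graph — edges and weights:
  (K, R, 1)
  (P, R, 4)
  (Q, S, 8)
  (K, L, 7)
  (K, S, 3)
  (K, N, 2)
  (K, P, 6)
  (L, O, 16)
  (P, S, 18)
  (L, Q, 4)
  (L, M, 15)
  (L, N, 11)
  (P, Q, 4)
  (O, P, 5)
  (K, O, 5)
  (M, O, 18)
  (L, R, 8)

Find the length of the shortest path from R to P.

4

Comparing a few candidate routes:
R - K - P: 1 + 6 = 7
R - P: 4
R - K - S - Q - P: 1 + 3 + 8 + 4 = 16
R - K - O - P: 1 + 5 + 5 = 11
Best route has total 4.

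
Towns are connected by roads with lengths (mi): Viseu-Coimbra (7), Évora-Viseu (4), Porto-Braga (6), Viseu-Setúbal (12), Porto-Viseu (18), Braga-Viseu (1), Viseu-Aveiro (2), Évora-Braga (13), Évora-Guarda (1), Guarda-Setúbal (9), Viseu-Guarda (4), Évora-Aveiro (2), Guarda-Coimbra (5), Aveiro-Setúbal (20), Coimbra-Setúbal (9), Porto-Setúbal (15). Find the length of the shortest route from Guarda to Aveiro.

3

Checking several routes:
Guarda→Coimbra→Viseu→Aveiro: 5 + 7 + 2 = 14
Guarda→Évora→Braga→Viseu→Aveiro: 1 + 13 + 1 + 2 = 17
Guarda→Évora→Aveiro: 1 + 2 = 3
Guarda→Viseu→Aveiro: 4 + 2 = 6
Guarda→Viseu→Évora→Aveiro: 4 + 4 + 2 = 10
Guarda→Évora→Viseu→Aveiro: 1 + 4 + 2 = 7
Shortest: 3 mi.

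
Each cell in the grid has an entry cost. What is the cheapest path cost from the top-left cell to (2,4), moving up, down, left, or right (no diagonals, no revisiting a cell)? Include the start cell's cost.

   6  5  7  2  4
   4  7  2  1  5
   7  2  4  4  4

Best path: [0,0] → [1,0] → [1,1] → [1,2] → [1,3] → [2,3] → [2,4]
Cost: 6 + 4 + 7 + 2 + 1 + 4 + 4 = 28

28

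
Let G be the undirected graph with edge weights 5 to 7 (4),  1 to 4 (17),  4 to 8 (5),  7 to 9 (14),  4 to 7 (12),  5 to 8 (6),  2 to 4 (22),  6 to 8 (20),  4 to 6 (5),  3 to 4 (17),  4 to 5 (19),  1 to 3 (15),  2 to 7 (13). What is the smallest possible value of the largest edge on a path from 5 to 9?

Comparing a few candidate routes:
5 - 8 - 6 - 4 - 7 - 9: max(6, 20, 5, 12, 14) = 20
5 - 8 - 4 - 7 - 9: max(6, 5, 12, 14) = 14
5 - 4 - 7 - 9: max(19, 12, 14) = 19
5 - 7 - 9: max(4, 14) = 14
5 - 4 - 2 - 7 - 9: max(19, 22, 13, 14) = 22
Smallest bottleneck: 14.

14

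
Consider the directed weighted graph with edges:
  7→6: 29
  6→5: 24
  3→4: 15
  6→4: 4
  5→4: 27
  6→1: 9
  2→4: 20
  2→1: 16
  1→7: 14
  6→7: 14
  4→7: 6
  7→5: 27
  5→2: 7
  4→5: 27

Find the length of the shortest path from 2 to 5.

Some routes from 2 to 5:
2→1→7→5: 16 + 14 + 27 = 57
2→4→5: 20 + 27 = 47
2→4→7→6→5: 20 + 6 + 29 + 24 = 79
2→4→7→5: 20 + 6 + 27 = 53
2→1→7→6→5: 16 + 14 + 29 + 24 = 83
Best route has total 47.

47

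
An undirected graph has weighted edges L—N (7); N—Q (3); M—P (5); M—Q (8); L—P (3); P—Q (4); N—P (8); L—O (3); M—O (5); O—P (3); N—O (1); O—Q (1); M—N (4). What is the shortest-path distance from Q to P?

4

Some routes from Q to P:
Q→P: 4
Q→N→O→L→P: 3 + 1 + 3 + 3 = 10
Q→O→L→P: 1 + 3 + 3 = 7
Q→O→P: 1 + 3 = 4
Q→N→O→P: 3 + 1 + 3 = 7
Best route has total 4.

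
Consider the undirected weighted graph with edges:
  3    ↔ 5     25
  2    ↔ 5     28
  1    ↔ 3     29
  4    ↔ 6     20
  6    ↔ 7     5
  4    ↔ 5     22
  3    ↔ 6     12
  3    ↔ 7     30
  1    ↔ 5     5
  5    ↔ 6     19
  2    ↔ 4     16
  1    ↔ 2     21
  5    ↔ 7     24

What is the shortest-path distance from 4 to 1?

Checking several routes:
4-6-7-5-1: 20 + 5 + 24 + 5 = 54
4-5-1: 22 + 5 = 27
4-2-5-1: 16 + 28 + 5 = 49
4-6-5-1: 20 + 19 + 5 = 44
4-2-1: 16 + 21 = 37
4-6-3-1: 20 + 12 + 29 = 61
Shortest: 27.

27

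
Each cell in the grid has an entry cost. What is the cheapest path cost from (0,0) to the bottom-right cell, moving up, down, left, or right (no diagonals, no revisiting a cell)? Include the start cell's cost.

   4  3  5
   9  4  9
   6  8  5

Path r0c0→r0c1→r1c1→r2c1→r2c2: 4 + 3 + 4 + 8 + 5 = 24.

24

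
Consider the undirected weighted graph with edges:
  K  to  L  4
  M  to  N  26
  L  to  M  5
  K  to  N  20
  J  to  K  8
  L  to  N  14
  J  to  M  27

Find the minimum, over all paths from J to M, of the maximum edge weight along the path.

A few of the J→M routes:
J→K→L→N→M: max(8, 4, 14, 26) = 26
J→K→L→M: max(8, 4, 5) = 8
J→K→N→L→M: max(8, 20, 14, 5) = 20
The minimum achievable maximum is 8.

8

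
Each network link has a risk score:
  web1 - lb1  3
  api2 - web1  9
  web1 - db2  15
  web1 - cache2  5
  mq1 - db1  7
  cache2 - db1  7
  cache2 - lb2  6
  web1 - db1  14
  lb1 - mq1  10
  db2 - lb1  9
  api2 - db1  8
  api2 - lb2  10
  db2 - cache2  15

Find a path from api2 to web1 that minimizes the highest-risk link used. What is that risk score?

Checking several routes:
api2 → web1: max(9) = 9
api2 → db1 → cache2 → web1: max(8, 7, 5) = 8
api2 → db1 → web1: max(8, 14) = 14
api2 → lb2 → cache2 → web1: max(10, 6, 5) = 10
api2 → lb2 → cache2 → db1 → mq1 → lb1 → web1: max(10, 6, 7, 7, 10, 3) = 10
api2 → db1 → mq1 → lb1 → web1: max(8, 7, 10, 3) = 10
Best route has worst link 8.

8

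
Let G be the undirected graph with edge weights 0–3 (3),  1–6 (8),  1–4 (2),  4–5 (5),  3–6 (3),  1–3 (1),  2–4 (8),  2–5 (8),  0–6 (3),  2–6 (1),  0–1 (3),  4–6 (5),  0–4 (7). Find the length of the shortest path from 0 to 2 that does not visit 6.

13

Comparing a few candidate routes:
0-1-4-5-2: 3 + 2 + 5 + 8 = 18
0-3-1-4-5-2: 3 + 1 + 2 + 5 + 8 = 19
0-1-4-2: 3 + 2 + 8 = 13
0-3-1-4-2: 3 + 1 + 2 + 8 = 14
0-4-2: 7 + 8 = 15
Best route has total 13.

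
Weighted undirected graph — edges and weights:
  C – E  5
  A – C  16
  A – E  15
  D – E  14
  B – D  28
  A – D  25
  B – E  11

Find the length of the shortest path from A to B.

A few of the A→B routes:
A -> D -> E -> B: 25 + 14 + 11 = 50
A -> D -> B: 25 + 28 = 53
A -> C -> E -> B: 16 + 5 + 11 = 32
A -> E -> B: 15 + 11 = 26
Shortest: 26.

26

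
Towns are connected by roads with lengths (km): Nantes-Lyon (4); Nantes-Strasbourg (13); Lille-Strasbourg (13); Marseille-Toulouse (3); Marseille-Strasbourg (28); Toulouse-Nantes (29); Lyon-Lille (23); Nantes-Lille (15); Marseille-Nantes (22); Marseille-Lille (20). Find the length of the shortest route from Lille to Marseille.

20

Comparing a few candidate routes:
Lille -> Lyon -> Nantes -> Marseille: 23 + 4 + 22 = 49
Lille -> Nantes -> Marseille: 15 + 22 = 37
Lille -> Strasbourg -> Nantes -> Marseille: 13 + 13 + 22 = 48
Lille -> Strasbourg -> Marseille: 13 + 28 = 41
Lille -> Nantes -> Toulouse -> Marseille: 15 + 29 + 3 = 47
Lille -> Marseille: 20
Best route has total 20 km.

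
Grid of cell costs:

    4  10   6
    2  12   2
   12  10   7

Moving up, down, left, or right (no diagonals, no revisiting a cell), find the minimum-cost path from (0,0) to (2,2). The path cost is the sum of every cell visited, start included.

Take (0,0)→(1,0)→(1,1)→(1,2)→(2,2) for a total of 4 + 2 + 12 + 2 + 7 = 27.

27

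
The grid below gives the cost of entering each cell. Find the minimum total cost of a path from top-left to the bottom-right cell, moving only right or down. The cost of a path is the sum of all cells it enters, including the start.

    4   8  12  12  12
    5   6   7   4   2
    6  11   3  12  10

38

Path (0,0) → (1,0) → (1,1) → (1,2) → (1,3) → (1,4) → (2,4): 4 + 5 + 6 + 7 + 4 + 2 + 10 = 38.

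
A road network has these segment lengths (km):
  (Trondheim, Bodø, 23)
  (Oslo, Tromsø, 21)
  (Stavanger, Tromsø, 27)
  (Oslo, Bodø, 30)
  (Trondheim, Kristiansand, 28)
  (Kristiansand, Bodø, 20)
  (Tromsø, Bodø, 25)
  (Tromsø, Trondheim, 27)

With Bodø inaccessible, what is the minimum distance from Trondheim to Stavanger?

54

Candidate routes:
Trondheim - Tromsø - Stavanger: 27 + 27 = 54
Best route has total 54 km.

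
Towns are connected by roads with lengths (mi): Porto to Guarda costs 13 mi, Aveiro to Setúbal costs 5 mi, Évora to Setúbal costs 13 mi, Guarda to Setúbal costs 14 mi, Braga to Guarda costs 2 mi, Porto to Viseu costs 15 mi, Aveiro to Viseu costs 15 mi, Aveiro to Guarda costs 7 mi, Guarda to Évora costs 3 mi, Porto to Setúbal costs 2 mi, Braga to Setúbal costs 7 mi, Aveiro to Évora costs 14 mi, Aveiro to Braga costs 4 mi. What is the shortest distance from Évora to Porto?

Checking several routes:
Évora - Guarda - Aveiro - Setúbal - Porto: 3 + 7 + 5 + 2 = 17
Évora - Guarda - Braga - Setúbal - Porto: 3 + 2 + 7 + 2 = 14
Évora - Setúbal - Porto: 13 + 2 = 15
Évora - Guarda - Braga - Aveiro - Setúbal - Porto: 3 + 2 + 4 + 5 + 2 = 16
Évora - Guarda - Porto: 3 + 13 = 16
Best route has total 14 mi.

14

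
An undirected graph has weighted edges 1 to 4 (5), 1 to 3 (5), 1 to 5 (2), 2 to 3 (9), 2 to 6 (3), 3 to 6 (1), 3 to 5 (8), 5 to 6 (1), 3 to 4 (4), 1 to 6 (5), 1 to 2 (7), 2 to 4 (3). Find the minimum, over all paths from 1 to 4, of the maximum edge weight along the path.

3

Some routes from 1 to 4:
1 -> 5 -> 6 -> 2 -> 4: max(2, 1, 3, 3) = 3
1 -> 3 -> 6 -> 2 -> 4: max(5, 1, 3, 3) = 5
1 -> 5 -> 6 -> 3 -> 4: max(2, 1, 1, 4) = 4
Smallest bottleneck: 3.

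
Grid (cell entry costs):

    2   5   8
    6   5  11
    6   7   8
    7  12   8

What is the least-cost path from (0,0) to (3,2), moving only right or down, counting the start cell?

35

Take [0,0] [0,1] [1,1] [2,1] [2,2] [3,2] for a total of 2 + 5 + 5 + 7 + 8 + 8 = 35.
For comparison, the top-then-right route costs 42.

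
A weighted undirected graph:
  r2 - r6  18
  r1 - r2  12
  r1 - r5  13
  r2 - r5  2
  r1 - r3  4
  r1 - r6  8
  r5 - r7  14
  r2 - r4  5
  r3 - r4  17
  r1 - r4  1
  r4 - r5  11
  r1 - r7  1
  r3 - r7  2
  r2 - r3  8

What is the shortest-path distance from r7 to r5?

Comparing a few candidate routes:
r7 - r3 - r2 - r5: 2 + 8 + 2 = 12
r7 - r1 - r4 - r2 - r5: 1 + 1 + 5 + 2 = 9
r7 - r1 - r4 - r5: 1 + 1 + 11 = 13
Best route has total 9.

9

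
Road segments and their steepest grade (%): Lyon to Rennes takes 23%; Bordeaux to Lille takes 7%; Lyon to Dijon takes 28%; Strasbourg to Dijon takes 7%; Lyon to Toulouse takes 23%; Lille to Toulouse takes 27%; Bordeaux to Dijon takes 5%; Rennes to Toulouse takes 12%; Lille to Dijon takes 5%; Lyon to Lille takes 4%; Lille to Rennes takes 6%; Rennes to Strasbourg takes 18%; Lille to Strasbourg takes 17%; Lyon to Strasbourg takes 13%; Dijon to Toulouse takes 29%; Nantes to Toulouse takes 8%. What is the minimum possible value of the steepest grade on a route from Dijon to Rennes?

6

Comparing a few candidate routes:
Dijon→Bordeaux→Lille→Rennes: max(5, 7, 6) = 7
Dijon→Strasbourg→Lille→Rennes: max(7, 17, 6) = 17
Dijon→Lille→Rennes: max(5, 6) = 6
Dijon→Strasbourg→Lyon→Lille→Rennes: max(7, 13, 4, 6) = 13
Smallest bottleneck: 6%.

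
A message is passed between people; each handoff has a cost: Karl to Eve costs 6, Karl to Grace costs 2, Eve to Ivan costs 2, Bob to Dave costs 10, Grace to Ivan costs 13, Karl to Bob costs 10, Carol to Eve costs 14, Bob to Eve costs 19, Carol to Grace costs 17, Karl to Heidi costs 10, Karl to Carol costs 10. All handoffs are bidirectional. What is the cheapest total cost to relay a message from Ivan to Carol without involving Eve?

Routes from Ivan to Carol avoiding Eve:
Ivan→Grace→Carol: 13 + 17 = 30
Ivan→Grace→Karl→Carol: 13 + 2 + 10 = 25
The minimum is 25.

25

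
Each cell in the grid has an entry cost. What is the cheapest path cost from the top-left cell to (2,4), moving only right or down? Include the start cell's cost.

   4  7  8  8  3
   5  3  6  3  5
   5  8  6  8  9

35

Path [0,0]→[1,0]→[1,1]→[1,2]→[1,3]→[1,4]→[2,4]: 4 + 5 + 3 + 6 + 3 + 5 + 9 = 35.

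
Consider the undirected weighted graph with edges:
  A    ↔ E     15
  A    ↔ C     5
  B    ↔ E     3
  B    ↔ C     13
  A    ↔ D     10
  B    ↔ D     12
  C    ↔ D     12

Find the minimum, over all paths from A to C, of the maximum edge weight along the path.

5

Paths from A to C:
A-D-C: max(10, 12) = 12
A-E-B-D-C: max(15, 3, 12, 12) = 15
A-D-B-C: max(10, 12, 13) = 13
A-E-B-C: max(15, 3, 13) = 15
A-C: max(5) = 5
The minimum achievable maximum is 5.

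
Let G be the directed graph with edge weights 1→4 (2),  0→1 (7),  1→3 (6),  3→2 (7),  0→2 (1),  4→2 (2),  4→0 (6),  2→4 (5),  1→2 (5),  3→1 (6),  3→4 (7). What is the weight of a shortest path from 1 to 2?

4

Comparing a few candidate routes:
1 → 4 → 0 → 2: 2 + 6 + 1 = 9
1 → 2: 5
1 → 4 → 2: 2 + 2 = 4
The minimum is 4.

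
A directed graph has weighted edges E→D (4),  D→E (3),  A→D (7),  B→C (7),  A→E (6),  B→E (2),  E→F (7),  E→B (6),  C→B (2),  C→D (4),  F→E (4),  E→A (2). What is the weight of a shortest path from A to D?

Candidate routes:
A-E-D: 6 + 4 = 10
A-E-B-C-D: 6 + 6 + 7 + 4 = 23
A-D: 7
Best route has total 7.

7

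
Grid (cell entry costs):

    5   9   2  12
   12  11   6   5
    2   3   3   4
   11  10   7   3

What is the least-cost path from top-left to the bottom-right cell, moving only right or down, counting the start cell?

Best path: [0,0] [0,1] [0,2] [1,2] [2,2] [2,3] [3,3]
Cost: 5 + 9 + 2 + 6 + 3 + 4 + 3 = 32
For comparison, the top-then-right route costs 40.

32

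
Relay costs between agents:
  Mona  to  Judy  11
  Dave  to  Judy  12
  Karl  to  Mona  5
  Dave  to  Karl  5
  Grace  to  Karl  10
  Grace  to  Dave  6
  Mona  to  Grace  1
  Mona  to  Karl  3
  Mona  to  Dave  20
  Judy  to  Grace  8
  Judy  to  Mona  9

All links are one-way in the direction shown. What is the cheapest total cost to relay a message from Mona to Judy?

Paths from Mona to Judy:
Mona -> Dave -> Judy: 20 + 12 = 32
Mona -> Grace -> Dave -> Judy: 1 + 6 + 12 = 19
Mona -> Judy: 11
Best route has total 11.

11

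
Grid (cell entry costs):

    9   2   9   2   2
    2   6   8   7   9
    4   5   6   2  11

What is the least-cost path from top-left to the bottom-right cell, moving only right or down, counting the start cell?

Cheapest: r0c0 r1c0 r2c0 r2c1 r2c2 r2c3 r2c4
  9 + 2 + 4 + 5 + 6 + 2 + 11 = 39
For comparison, the top-then-right route costs 44.

39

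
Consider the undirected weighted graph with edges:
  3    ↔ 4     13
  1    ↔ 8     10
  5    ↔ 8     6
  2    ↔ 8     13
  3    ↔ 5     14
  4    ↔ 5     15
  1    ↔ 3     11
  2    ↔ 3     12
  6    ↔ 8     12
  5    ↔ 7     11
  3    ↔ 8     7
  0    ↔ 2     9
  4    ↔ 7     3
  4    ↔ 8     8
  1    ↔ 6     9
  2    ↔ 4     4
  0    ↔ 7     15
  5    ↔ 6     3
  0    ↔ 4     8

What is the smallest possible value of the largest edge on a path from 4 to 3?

8

A few of the 4→3 routes:
4 - 7 - 5 - 8 - 3: max(3, 11, 6, 7) = 11
4 - 8 - 3: max(8, 7) = 8
4 - 7 - 5 - 6 - 1 - 8 - 3: max(3, 11, 3, 9, 10, 7) = 11
4 - 7 - 5 - 6 - 1 - 3: max(3, 11, 3, 9, 11) = 11
4 - 7 - 5 - 8 - 1 - 3: max(3, 11, 6, 10, 11) = 11
Best route has worst link 8.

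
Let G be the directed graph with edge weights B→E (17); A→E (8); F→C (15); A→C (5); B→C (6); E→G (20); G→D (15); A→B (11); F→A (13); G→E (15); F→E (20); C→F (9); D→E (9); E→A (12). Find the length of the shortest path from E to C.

Paths from E to C:
E → A → C: 12 + 5 = 17
E → A → B → C: 12 + 11 + 6 = 29
Shortest: 17.

17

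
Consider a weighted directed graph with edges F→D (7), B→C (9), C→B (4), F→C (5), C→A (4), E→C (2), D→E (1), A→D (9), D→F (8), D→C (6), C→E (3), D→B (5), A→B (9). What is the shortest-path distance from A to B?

Candidate routes:
A-B: 9
A-D-C-B: 9 + 6 + 4 = 19
A-D-B: 9 + 5 = 14
A-D-E-C-B: 9 + 1 + 2 + 4 = 16
A-D-F-C-B: 9 + 8 + 5 + 4 = 26
Shortest: 9.

9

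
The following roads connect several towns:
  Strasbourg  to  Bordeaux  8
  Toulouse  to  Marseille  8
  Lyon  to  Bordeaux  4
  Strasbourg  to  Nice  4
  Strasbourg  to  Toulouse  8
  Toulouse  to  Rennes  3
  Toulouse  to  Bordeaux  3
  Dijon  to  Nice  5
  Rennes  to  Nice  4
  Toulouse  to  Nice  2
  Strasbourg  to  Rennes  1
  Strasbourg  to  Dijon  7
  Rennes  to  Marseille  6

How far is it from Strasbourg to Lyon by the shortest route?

A few of the Strasbourg→Lyon routes:
Strasbourg→Rennes→Nice→Toulouse→Bordeaux→Lyon: 1 + 4 + 2 + 3 + 4 = 14
Strasbourg→Toulouse→Bordeaux→Lyon: 8 + 3 + 4 = 15
Strasbourg→Rennes→Toulouse→Bordeaux→Lyon: 1 + 3 + 3 + 4 = 11
Strasbourg→Bordeaux→Lyon: 8 + 4 = 12
Strasbourg→Nice→Toulouse→Bordeaux→Lyon: 4 + 2 + 3 + 4 = 13
Shortest: 11.

11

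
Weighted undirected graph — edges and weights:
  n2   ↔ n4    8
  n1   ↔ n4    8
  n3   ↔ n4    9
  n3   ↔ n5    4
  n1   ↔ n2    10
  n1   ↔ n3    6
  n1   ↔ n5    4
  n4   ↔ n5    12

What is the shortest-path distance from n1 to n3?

A few of the n1→n3 routes:
n1 -> n3: 6
n1 -> n4 -> n3: 8 + 9 = 17
n1 -> n4 -> n5 -> n3: 8 + 12 + 4 = 24
n1 -> n2 -> n4 -> n3: 10 + 8 + 9 = 27
n1 -> n5 -> n3: 4 + 4 = 8
n1 -> n5 -> n4 -> n3: 4 + 12 + 9 = 25
The minimum is 6.

6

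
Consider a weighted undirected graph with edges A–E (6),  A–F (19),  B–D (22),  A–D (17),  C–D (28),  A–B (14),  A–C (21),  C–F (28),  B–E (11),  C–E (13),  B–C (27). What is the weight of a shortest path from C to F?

28

Comparing a few candidate routes:
C → A → F: 21 + 19 = 40
C → F: 28
C → E → A → F: 13 + 6 + 19 = 38
Shortest: 28.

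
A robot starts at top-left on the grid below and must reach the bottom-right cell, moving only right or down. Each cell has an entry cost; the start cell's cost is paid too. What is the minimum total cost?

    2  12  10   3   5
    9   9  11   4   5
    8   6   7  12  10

Best path: r0c0 → r0c1 → r0c2 → r0c3 → r1c3 → r1c4 → r2c4
Cost: 2 + 12 + 10 + 3 + 4 + 5 + 10 = 46

46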